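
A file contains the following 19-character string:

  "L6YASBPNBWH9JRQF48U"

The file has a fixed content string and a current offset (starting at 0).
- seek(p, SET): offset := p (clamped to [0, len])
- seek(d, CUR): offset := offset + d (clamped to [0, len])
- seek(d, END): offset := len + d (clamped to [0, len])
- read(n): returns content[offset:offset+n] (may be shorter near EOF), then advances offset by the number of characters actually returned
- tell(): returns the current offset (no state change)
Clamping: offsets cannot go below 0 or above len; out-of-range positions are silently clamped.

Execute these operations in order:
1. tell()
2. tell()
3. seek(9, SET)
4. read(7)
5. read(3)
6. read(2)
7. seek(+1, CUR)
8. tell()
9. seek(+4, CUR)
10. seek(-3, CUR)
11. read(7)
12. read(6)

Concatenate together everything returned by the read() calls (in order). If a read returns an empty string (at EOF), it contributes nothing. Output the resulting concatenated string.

After 1 (tell()): offset=0
After 2 (tell()): offset=0
After 3 (seek(9, SET)): offset=9
After 4 (read(7)): returned 'WH9JRQF', offset=16
After 5 (read(3)): returned '48U', offset=19
After 6 (read(2)): returned '', offset=19
After 7 (seek(+1, CUR)): offset=19
After 8 (tell()): offset=19
After 9 (seek(+4, CUR)): offset=19
After 10 (seek(-3, CUR)): offset=16
After 11 (read(7)): returned '48U', offset=19
After 12 (read(6)): returned '', offset=19

Answer: WH9JRQF48U48U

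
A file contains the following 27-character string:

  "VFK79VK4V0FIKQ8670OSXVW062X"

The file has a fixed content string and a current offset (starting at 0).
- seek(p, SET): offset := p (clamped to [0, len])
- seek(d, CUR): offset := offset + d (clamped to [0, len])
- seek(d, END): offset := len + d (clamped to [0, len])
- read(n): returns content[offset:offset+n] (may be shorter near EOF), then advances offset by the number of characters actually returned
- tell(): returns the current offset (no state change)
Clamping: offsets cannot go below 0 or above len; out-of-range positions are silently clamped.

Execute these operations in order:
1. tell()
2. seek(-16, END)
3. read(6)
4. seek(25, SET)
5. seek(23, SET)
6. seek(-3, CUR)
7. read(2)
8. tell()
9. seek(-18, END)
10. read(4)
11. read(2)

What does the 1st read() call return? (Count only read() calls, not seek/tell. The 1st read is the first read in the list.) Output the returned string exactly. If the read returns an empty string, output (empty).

After 1 (tell()): offset=0
After 2 (seek(-16, END)): offset=11
After 3 (read(6)): returned 'IKQ867', offset=17
After 4 (seek(25, SET)): offset=25
After 5 (seek(23, SET)): offset=23
After 6 (seek(-3, CUR)): offset=20
After 7 (read(2)): returned 'XV', offset=22
After 8 (tell()): offset=22
After 9 (seek(-18, END)): offset=9
After 10 (read(4)): returned '0FIK', offset=13
After 11 (read(2)): returned 'Q8', offset=15

Answer: IKQ867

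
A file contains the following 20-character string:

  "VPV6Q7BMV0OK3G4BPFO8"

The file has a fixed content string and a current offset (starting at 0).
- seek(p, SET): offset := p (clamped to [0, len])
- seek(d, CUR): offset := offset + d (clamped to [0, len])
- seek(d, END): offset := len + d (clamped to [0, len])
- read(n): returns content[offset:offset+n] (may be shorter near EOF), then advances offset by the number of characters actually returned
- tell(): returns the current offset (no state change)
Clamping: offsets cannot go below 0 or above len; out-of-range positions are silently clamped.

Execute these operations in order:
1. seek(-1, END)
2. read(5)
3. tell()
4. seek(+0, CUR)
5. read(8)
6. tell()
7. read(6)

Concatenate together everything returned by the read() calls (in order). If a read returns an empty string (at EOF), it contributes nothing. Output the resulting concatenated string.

After 1 (seek(-1, END)): offset=19
After 2 (read(5)): returned '8', offset=20
After 3 (tell()): offset=20
After 4 (seek(+0, CUR)): offset=20
After 5 (read(8)): returned '', offset=20
After 6 (tell()): offset=20
After 7 (read(6)): returned '', offset=20

Answer: 8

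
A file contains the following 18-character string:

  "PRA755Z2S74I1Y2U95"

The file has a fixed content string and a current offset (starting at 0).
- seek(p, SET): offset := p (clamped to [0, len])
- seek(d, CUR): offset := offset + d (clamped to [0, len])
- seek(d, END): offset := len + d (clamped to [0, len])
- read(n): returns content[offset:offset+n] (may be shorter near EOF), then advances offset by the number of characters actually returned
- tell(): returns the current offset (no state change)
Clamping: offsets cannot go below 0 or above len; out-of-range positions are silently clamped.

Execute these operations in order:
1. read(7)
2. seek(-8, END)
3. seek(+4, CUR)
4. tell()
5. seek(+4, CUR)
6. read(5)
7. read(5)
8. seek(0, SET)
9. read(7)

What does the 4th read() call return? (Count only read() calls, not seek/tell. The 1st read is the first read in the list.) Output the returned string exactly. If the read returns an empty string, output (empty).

Answer: PRA755Z

Derivation:
After 1 (read(7)): returned 'PRA755Z', offset=7
After 2 (seek(-8, END)): offset=10
After 3 (seek(+4, CUR)): offset=14
After 4 (tell()): offset=14
After 5 (seek(+4, CUR)): offset=18
After 6 (read(5)): returned '', offset=18
After 7 (read(5)): returned '', offset=18
After 8 (seek(0, SET)): offset=0
After 9 (read(7)): returned 'PRA755Z', offset=7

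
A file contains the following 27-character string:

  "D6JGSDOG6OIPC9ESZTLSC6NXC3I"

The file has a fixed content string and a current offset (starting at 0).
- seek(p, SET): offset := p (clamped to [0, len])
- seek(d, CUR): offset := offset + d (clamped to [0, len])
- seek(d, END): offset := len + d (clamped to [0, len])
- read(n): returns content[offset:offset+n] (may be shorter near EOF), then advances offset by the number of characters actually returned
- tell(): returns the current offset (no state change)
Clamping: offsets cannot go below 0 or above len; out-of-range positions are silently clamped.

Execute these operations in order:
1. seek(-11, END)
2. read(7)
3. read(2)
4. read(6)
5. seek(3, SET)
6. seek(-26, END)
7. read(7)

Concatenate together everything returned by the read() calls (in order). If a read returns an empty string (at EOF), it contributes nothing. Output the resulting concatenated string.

After 1 (seek(-11, END)): offset=16
After 2 (read(7)): returned 'ZTLSC6N', offset=23
After 3 (read(2)): returned 'XC', offset=25
After 4 (read(6)): returned '3I', offset=27
After 5 (seek(3, SET)): offset=3
After 6 (seek(-26, END)): offset=1
After 7 (read(7)): returned '6JGSDOG', offset=8

Answer: ZTLSC6NXC3I6JGSDOG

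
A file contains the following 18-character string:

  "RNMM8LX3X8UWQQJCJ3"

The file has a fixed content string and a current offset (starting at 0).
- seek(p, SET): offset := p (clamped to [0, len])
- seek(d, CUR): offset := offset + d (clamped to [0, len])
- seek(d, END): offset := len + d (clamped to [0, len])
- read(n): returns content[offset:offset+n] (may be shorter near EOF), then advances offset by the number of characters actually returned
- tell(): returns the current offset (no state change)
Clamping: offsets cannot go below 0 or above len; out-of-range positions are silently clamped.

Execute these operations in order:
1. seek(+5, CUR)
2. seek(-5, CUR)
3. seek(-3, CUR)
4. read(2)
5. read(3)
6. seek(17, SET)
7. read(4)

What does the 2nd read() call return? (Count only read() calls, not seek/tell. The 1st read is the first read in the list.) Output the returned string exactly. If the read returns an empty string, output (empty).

Answer: MM8

Derivation:
After 1 (seek(+5, CUR)): offset=5
After 2 (seek(-5, CUR)): offset=0
After 3 (seek(-3, CUR)): offset=0
After 4 (read(2)): returned 'RN', offset=2
After 5 (read(3)): returned 'MM8', offset=5
After 6 (seek(17, SET)): offset=17
After 7 (read(4)): returned '3', offset=18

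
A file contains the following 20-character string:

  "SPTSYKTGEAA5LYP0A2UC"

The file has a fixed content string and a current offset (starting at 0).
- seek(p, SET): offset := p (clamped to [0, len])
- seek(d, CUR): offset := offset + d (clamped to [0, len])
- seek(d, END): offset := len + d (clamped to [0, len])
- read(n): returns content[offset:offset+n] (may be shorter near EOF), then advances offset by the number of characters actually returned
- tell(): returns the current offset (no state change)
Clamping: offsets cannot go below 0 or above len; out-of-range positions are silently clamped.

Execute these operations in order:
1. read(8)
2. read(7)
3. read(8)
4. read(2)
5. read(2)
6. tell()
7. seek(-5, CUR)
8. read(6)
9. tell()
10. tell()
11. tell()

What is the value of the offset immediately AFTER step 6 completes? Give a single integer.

Answer: 20

Derivation:
After 1 (read(8)): returned 'SPTSYKTG', offset=8
After 2 (read(7)): returned 'EAA5LYP', offset=15
After 3 (read(8)): returned '0A2UC', offset=20
After 4 (read(2)): returned '', offset=20
After 5 (read(2)): returned '', offset=20
After 6 (tell()): offset=20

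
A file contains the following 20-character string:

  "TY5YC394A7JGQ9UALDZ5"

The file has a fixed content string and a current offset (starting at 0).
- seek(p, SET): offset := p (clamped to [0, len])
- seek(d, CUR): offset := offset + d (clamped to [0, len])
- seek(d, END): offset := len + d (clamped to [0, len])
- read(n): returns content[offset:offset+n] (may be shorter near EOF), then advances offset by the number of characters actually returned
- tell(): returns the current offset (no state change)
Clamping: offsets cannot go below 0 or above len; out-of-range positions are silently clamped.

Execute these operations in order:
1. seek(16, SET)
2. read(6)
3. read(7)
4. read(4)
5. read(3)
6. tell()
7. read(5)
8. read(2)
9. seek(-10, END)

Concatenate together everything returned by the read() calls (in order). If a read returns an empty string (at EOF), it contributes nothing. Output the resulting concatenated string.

After 1 (seek(16, SET)): offset=16
After 2 (read(6)): returned 'LDZ5', offset=20
After 3 (read(7)): returned '', offset=20
After 4 (read(4)): returned '', offset=20
After 5 (read(3)): returned '', offset=20
After 6 (tell()): offset=20
After 7 (read(5)): returned '', offset=20
After 8 (read(2)): returned '', offset=20
After 9 (seek(-10, END)): offset=10

Answer: LDZ5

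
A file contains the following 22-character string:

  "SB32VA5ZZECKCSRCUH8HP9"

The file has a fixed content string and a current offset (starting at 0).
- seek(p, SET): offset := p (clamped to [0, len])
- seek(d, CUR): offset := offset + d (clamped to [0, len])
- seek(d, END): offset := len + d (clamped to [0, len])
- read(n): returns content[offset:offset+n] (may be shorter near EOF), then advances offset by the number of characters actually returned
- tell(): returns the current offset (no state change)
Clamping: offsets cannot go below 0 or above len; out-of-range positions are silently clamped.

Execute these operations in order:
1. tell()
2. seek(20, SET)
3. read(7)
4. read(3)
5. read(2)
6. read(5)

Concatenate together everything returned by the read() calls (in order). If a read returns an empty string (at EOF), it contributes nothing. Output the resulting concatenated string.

After 1 (tell()): offset=0
After 2 (seek(20, SET)): offset=20
After 3 (read(7)): returned 'P9', offset=22
After 4 (read(3)): returned '', offset=22
After 5 (read(2)): returned '', offset=22
After 6 (read(5)): returned '', offset=22

Answer: P9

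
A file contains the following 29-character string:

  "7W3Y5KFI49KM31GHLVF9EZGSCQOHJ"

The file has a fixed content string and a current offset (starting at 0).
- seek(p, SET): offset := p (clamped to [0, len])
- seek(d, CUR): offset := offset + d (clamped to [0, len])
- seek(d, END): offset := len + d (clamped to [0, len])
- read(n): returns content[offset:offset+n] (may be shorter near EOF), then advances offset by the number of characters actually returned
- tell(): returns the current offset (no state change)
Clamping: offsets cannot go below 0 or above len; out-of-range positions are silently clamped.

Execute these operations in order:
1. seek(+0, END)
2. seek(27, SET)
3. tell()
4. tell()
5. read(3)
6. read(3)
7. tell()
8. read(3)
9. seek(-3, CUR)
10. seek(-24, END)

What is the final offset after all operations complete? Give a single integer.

After 1 (seek(+0, END)): offset=29
After 2 (seek(27, SET)): offset=27
After 3 (tell()): offset=27
After 4 (tell()): offset=27
After 5 (read(3)): returned 'HJ', offset=29
After 6 (read(3)): returned '', offset=29
After 7 (tell()): offset=29
After 8 (read(3)): returned '', offset=29
After 9 (seek(-3, CUR)): offset=26
After 10 (seek(-24, END)): offset=5

Answer: 5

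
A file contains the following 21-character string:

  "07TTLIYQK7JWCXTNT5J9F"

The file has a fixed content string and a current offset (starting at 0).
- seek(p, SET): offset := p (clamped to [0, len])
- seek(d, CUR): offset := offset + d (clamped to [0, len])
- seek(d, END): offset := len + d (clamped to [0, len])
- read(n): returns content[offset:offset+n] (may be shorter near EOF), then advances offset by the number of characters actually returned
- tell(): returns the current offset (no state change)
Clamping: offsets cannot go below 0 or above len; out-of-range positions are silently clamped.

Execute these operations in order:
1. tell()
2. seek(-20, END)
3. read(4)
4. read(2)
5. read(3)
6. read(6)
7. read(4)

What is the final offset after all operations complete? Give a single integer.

After 1 (tell()): offset=0
After 2 (seek(-20, END)): offset=1
After 3 (read(4)): returned '7TTL', offset=5
After 4 (read(2)): returned 'IY', offset=7
After 5 (read(3)): returned 'QK7', offset=10
After 6 (read(6)): returned 'JWCXTN', offset=16
After 7 (read(4)): returned 'T5J9', offset=20

Answer: 20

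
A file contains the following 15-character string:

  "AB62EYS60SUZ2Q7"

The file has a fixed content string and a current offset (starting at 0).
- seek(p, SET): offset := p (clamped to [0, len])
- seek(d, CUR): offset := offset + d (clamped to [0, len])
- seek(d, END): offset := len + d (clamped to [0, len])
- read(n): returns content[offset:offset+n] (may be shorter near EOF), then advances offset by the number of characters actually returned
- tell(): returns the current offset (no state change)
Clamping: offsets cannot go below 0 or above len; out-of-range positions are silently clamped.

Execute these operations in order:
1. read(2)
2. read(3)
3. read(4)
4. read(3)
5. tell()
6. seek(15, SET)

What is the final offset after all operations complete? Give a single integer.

Answer: 15

Derivation:
After 1 (read(2)): returned 'AB', offset=2
After 2 (read(3)): returned '62E', offset=5
After 3 (read(4)): returned 'YS60', offset=9
After 4 (read(3)): returned 'SUZ', offset=12
After 5 (tell()): offset=12
After 6 (seek(15, SET)): offset=15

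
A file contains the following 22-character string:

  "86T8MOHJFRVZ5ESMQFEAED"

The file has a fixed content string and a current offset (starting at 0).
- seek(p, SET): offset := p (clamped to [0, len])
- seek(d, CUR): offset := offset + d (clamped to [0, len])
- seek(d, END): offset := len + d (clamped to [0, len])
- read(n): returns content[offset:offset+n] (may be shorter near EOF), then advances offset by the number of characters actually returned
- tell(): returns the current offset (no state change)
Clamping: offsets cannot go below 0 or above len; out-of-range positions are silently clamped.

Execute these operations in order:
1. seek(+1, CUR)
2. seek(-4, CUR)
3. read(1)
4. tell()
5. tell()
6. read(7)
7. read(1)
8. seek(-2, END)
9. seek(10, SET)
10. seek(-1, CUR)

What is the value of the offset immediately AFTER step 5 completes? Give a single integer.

Answer: 1

Derivation:
After 1 (seek(+1, CUR)): offset=1
After 2 (seek(-4, CUR)): offset=0
After 3 (read(1)): returned '8', offset=1
After 4 (tell()): offset=1
After 5 (tell()): offset=1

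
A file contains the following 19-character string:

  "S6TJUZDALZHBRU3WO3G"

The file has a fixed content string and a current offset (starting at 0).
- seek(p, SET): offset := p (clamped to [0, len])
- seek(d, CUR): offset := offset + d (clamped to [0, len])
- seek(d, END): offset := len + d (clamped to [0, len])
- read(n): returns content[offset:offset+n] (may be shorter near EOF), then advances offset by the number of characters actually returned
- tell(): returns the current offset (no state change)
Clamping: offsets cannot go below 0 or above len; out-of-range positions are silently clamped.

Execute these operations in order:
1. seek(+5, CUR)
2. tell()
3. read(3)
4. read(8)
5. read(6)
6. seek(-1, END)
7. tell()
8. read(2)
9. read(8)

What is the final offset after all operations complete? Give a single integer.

Answer: 19

Derivation:
After 1 (seek(+5, CUR)): offset=5
After 2 (tell()): offset=5
After 3 (read(3)): returned 'ZDA', offset=8
After 4 (read(8)): returned 'LZHBRU3W', offset=16
After 5 (read(6)): returned 'O3G', offset=19
After 6 (seek(-1, END)): offset=18
After 7 (tell()): offset=18
After 8 (read(2)): returned 'G', offset=19
After 9 (read(8)): returned '', offset=19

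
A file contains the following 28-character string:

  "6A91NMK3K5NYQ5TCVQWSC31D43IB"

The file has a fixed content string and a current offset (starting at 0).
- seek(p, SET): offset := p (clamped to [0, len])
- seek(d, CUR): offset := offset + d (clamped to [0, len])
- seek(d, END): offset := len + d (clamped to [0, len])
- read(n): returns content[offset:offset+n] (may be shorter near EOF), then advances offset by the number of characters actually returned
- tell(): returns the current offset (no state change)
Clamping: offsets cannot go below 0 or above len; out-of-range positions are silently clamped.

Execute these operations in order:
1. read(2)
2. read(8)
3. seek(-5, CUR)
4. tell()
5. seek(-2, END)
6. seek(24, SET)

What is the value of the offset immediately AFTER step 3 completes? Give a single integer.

After 1 (read(2)): returned '6A', offset=2
After 2 (read(8)): returned '91NMK3K5', offset=10
After 3 (seek(-5, CUR)): offset=5

Answer: 5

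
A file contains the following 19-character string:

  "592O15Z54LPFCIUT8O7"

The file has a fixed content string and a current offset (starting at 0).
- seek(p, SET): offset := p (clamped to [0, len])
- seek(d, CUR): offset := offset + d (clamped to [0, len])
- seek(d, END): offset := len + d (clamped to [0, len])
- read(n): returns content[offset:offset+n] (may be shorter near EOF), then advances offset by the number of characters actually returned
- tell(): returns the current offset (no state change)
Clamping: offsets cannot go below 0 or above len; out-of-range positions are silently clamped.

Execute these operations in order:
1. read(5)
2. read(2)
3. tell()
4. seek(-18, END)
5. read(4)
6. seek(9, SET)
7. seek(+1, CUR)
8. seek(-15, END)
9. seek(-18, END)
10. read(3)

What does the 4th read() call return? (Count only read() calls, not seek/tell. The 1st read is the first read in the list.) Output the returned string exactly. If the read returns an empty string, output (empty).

After 1 (read(5)): returned '592O1', offset=5
After 2 (read(2)): returned '5Z', offset=7
After 3 (tell()): offset=7
After 4 (seek(-18, END)): offset=1
After 5 (read(4)): returned '92O1', offset=5
After 6 (seek(9, SET)): offset=9
After 7 (seek(+1, CUR)): offset=10
After 8 (seek(-15, END)): offset=4
After 9 (seek(-18, END)): offset=1
After 10 (read(3)): returned '92O', offset=4

Answer: 92O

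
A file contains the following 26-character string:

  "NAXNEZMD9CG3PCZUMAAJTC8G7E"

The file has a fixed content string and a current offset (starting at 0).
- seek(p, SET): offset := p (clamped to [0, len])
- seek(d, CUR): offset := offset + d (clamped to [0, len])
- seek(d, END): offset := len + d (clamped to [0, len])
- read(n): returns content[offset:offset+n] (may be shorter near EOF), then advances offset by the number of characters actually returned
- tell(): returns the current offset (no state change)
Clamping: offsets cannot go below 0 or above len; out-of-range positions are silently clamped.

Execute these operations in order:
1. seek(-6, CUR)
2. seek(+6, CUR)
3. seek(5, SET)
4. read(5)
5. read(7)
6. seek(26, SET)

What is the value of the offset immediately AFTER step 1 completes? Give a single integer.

After 1 (seek(-6, CUR)): offset=0

Answer: 0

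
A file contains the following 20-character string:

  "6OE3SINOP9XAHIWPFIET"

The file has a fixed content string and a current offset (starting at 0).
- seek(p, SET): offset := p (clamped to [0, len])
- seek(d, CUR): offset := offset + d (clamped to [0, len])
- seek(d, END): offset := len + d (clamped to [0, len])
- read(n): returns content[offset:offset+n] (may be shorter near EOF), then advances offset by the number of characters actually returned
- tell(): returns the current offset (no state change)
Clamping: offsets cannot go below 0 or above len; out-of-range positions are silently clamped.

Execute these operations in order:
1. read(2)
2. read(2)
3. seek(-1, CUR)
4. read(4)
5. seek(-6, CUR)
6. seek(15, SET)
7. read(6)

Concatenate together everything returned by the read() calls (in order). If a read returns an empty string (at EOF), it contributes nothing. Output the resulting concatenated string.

After 1 (read(2)): returned '6O', offset=2
After 2 (read(2)): returned 'E3', offset=4
After 3 (seek(-1, CUR)): offset=3
After 4 (read(4)): returned '3SIN', offset=7
After 5 (seek(-6, CUR)): offset=1
After 6 (seek(15, SET)): offset=15
After 7 (read(6)): returned 'PFIET', offset=20

Answer: 6OE33SINPFIET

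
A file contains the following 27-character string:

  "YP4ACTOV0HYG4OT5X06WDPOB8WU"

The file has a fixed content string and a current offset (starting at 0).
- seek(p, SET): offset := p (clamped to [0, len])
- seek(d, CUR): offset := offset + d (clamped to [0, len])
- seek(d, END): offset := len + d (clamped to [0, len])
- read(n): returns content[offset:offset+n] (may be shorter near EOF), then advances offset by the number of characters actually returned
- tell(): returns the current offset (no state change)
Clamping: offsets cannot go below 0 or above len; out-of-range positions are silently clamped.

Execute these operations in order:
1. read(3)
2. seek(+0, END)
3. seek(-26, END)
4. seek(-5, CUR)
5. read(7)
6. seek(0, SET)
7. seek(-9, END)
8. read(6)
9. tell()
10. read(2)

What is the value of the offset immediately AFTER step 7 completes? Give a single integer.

After 1 (read(3)): returned 'YP4', offset=3
After 2 (seek(+0, END)): offset=27
After 3 (seek(-26, END)): offset=1
After 4 (seek(-5, CUR)): offset=0
After 5 (read(7)): returned 'YP4ACTO', offset=7
After 6 (seek(0, SET)): offset=0
After 7 (seek(-9, END)): offset=18

Answer: 18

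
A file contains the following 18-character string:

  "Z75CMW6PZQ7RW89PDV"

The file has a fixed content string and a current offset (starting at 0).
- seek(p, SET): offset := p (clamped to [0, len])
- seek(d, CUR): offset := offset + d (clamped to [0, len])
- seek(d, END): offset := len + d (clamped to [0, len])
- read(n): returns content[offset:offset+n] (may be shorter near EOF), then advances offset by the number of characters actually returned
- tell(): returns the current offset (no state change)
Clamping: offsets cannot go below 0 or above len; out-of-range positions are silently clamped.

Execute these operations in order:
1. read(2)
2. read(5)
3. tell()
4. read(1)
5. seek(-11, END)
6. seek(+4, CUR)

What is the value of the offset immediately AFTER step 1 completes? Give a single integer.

Answer: 2

Derivation:
After 1 (read(2)): returned 'Z7', offset=2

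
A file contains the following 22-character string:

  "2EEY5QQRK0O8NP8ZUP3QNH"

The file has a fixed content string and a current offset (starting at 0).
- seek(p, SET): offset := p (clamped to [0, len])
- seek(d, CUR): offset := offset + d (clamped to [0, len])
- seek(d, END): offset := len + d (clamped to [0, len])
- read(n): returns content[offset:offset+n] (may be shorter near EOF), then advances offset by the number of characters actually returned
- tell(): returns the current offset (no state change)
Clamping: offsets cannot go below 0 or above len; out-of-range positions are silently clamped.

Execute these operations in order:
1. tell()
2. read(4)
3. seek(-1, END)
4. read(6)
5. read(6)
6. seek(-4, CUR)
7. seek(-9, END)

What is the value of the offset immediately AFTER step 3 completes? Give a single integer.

After 1 (tell()): offset=0
After 2 (read(4)): returned '2EEY', offset=4
After 3 (seek(-1, END)): offset=21

Answer: 21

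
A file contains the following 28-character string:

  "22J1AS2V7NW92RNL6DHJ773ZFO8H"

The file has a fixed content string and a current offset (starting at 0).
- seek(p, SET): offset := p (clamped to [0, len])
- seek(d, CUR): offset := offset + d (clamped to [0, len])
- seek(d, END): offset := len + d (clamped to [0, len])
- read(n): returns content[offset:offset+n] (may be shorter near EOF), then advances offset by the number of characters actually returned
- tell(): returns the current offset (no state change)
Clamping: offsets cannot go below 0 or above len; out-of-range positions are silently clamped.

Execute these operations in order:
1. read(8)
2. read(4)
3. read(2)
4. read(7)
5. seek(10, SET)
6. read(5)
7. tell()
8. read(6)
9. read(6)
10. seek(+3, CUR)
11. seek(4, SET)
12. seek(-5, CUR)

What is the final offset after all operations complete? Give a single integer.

Answer: 0

Derivation:
After 1 (read(8)): returned '22J1AS2V', offset=8
After 2 (read(4)): returned '7NW9', offset=12
After 3 (read(2)): returned '2R', offset=14
After 4 (read(7)): returned 'NL6DHJ7', offset=21
After 5 (seek(10, SET)): offset=10
After 6 (read(5)): returned 'W92RN', offset=15
After 7 (tell()): offset=15
After 8 (read(6)): returned 'L6DHJ7', offset=21
After 9 (read(6)): returned '73ZFO8', offset=27
After 10 (seek(+3, CUR)): offset=28
After 11 (seek(4, SET)): offset=4
After 12 (seek(-5, CUR)): offset=0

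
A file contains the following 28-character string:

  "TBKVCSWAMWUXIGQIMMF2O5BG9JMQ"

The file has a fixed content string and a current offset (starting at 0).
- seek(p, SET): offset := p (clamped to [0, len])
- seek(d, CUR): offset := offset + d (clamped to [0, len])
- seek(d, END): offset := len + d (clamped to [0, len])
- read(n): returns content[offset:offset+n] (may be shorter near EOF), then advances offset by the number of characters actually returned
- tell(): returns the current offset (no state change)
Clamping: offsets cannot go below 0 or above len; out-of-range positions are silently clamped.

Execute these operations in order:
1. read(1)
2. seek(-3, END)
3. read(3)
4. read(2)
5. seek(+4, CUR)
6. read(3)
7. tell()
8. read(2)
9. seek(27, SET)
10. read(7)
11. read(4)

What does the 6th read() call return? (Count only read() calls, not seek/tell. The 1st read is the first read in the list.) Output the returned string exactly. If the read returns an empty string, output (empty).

After 1 (read(1)): returned 'T', offset=1
After 2 (seek(-3, END)): offset=25
After 3 (read(3)): returned 'JMQ', offset=28
After 4 (read(2)): returned '', offset=28
After 5 (seek(+4, CUR)): offset=28
After 6 (read(3)): returned '', offset=28
After 7 (tell()): offset=28
After 8 (read(2)): returned '', offset=28
After 9 (seek(27, SET)): offset=27
After 10 (read(7)): returned 'Q', offset=28
After 11 (read(4)): returned '', offset=28

Answer: Q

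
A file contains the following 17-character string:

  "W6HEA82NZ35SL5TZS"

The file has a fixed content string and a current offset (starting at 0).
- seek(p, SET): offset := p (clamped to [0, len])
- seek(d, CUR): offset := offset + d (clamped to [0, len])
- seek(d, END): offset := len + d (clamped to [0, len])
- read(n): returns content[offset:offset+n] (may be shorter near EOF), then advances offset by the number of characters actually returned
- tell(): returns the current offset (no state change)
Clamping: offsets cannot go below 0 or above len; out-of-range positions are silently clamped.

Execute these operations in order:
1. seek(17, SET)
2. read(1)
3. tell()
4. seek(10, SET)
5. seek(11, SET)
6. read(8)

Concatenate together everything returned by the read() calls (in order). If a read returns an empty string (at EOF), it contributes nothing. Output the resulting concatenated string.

Answer: SL5TZS

Derivation:
After 1 (seek(17, SET)): offset=17
After 2 (read(1)): returned '', offset=17
After 3 (tell()): offset=17
After 4 (seek(10, SET)): offset=10
After 5 (seek(11, SET)): offset=11
After 6 (read(8)): returned 'SL5TZS', offset=17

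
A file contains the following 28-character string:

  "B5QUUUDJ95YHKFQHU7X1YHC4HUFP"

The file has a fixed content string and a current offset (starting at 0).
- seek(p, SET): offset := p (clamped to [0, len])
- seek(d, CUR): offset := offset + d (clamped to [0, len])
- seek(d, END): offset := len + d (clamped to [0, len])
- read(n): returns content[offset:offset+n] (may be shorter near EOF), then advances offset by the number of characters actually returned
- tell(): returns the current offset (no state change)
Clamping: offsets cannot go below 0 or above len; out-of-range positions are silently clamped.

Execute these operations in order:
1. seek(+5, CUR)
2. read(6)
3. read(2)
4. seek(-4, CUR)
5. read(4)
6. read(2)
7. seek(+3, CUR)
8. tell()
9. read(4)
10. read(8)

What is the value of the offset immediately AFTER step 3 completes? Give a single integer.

After 1 (seek(+5, CUR)): offset=5
After 2 (read(6)): returned 'UDJ95Y', offset=11
After 3 (read(2)): returned 'HK', offset=13

Answer: 13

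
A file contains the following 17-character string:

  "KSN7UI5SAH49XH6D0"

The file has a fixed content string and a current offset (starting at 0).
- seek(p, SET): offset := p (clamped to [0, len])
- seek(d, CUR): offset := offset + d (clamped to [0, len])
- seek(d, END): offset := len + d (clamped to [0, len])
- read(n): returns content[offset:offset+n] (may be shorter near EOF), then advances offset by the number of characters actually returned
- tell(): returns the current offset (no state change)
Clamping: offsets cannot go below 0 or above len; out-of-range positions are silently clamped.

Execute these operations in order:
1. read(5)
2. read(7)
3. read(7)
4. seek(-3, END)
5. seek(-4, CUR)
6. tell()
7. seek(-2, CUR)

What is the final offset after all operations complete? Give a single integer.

After 1 (read(5)): returned 'KSN7U', offset=5
After 2 (read(7)): returned 'I5SAH49', offset=12
After 3 (read(7)): returned 'XH6D0', offset=17
After 4 (seek(-3, END)): offset=14
After 5 (seek(-4, CUR)): offset=10
After 6 (tell()): offset=10
After 7 (seek(-2, CUR)): offset=8

Answer: 8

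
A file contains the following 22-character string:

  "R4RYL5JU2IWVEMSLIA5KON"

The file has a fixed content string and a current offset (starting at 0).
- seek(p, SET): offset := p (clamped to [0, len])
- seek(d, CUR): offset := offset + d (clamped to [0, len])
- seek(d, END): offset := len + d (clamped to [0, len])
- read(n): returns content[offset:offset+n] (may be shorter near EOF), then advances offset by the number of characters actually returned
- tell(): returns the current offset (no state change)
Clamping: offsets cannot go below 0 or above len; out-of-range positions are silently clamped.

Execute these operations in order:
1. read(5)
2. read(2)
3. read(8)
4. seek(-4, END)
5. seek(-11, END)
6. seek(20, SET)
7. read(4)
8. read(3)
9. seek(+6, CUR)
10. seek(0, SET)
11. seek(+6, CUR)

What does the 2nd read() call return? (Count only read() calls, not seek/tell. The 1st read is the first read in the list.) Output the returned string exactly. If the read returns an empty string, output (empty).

Answer: 5J

Derivation:
After 1 (read(5)): returned 'R4RYL', offset=5
After 2 (read(2)): returned '5J', offset=7
After 3 (read(8)): returned 'U2IWVEMS', offset=15
After 4 (seek(-4, END)): offset=18
After 5 (seek(-11, END)): offset=11
After 6 (seek(20, SET)): offset=20
After 7 (read(4)): returned 'ON', offset=22
After 8 (read(3)): returned '', offset=22
After 9 (seek(+6, CUR)): offset=22
After 10 (seek(0, SET)): offset=0
After 11 (seek(+6, CUR)): offset=6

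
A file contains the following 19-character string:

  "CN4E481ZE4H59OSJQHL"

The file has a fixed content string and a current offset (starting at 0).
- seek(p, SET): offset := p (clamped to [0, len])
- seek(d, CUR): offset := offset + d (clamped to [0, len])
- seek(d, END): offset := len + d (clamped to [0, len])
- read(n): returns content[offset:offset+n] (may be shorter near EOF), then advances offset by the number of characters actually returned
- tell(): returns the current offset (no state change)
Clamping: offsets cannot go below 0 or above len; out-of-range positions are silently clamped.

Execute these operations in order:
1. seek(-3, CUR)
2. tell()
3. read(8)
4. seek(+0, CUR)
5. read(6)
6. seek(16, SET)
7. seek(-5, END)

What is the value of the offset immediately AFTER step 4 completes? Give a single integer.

Answer: 8

Derivation:
After 1 (seek(-3, CUR)): offset=0
After 2 (tell()): offset=0
After 3 (read(8)): returned 'CN4E481Z', offset=8
After 4 (seek(+0, CUR)): offset=8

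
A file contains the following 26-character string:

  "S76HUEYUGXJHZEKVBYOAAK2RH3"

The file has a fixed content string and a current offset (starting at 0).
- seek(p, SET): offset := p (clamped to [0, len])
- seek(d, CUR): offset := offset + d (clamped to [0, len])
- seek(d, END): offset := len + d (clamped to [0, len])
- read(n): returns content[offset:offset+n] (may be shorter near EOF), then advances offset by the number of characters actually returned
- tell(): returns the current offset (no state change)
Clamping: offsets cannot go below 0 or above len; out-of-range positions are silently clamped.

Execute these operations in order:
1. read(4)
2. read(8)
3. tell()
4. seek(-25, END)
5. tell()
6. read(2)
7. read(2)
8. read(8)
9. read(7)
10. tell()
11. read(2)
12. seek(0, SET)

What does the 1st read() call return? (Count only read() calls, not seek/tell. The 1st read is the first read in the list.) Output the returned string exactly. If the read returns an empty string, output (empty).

After 1 (read(4)): returned 'S76H', offset=4
After 2 (read(8)): returned 'UEYUGXJH', offset=12
After 3 (tell()): offset=12
After 4 (seek(-25, END)): offset=1
After 5 (tell()): offset=1
After 6 (read(2)): returned '76', offset=3
After 7 (read(2)): returned 'HU', offset=5
After 8 (read(8)): returned 'EYUGXJHZ', offset=13
After 9 (read(7)): returned 'EKVBYOA', offset=20
After 10 (tell()): offset=20
After 11 (read(2)): returned 'AK', offset=22
After 12 (seek(0, SET)): offset=0

Answer: S76H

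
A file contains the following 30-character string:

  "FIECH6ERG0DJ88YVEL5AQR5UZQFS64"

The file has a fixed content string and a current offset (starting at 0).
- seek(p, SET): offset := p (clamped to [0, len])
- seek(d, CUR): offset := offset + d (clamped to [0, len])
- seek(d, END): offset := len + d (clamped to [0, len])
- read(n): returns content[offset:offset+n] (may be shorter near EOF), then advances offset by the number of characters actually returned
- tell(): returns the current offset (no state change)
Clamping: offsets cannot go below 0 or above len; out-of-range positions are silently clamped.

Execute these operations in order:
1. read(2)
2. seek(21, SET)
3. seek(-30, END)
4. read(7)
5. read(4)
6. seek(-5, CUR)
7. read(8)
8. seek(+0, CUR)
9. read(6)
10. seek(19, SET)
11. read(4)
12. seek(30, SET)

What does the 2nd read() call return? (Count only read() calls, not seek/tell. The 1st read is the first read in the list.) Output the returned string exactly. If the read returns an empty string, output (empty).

Answer: FIECH6E

Derivation:
After 1 (read(2)): returned 'FI', offset=2
After 2 (seek(21, SET)): offset=21
After 3 (seek(-30, END)): offset=0
After 4 (read(7)): returned 'FIECH6E', offset=7
After 5 (read(4)): returned 'RG0D', offset=11
After 6 (seek(-5, CUR)): offset=6
After 7 (read(8)): returned 'ERG0DJ88', offset=14
After 8 (seek(+0, CUR)): offset=14
After 9 (read(6)): returned 'YVEL5A', offset=20
After 10 (seek(19, SET)): offset=19
After 11 (read(4)): returned 'AQR5', offset=23
After 12 (seek(30, SET)): offset=30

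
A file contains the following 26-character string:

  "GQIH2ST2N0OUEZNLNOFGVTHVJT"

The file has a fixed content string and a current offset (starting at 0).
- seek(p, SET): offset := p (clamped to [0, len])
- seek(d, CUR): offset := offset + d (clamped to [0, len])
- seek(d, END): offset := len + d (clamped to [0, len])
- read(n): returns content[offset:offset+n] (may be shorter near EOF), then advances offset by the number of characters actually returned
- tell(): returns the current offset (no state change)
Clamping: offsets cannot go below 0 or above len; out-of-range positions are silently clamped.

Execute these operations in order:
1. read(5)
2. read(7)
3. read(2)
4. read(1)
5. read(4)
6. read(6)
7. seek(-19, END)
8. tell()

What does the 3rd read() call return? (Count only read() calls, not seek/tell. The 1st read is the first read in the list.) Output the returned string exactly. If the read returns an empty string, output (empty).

Answer: EZ

Derivation:
After 1 (read(5)): returned 'GQIH2', offset=5
After 2 (read(7)): returned 'ST2N0OU', offset=12
After 3 (read(2)): returned 'EZ', offset=14
After 4 (read(1)): returned 'N', offset=15
After 5 (read(4)): returned 'LNOF', offset=19
After 6 (read(6)): returned 'GVTHVJ', offset=25
After 7 (seek(-19, END)): offset=7
After 8 (tell()): offset=7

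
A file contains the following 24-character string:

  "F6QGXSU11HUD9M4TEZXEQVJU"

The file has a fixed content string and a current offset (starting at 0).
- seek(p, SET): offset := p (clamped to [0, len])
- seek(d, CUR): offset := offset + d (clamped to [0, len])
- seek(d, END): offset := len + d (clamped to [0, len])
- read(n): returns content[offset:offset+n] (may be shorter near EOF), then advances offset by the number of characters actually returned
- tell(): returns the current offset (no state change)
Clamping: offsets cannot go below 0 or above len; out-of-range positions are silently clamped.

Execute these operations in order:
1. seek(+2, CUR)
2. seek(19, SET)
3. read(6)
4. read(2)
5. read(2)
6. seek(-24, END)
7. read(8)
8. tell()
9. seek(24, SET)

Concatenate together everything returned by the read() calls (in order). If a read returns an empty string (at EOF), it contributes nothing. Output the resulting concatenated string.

After 1 (seek(+2, CUR)): offset=2
After 2 (seek(19, SET)): offset=19
After 3 (read(6)): returned 'EQVJU', offset=24
After 4 (read(2)): returned '', offset=24
After 5 (read(2)): returned '', offset=24
After 6 (seek(-24, END)): offset=0
After 7 (read(8)): returned 'F6QGXSU1', offset=8
After 8 (tell()): offset=8
After 9 (seek(24, SET)): offset=24

Answer: EQVJUF6QGXSU1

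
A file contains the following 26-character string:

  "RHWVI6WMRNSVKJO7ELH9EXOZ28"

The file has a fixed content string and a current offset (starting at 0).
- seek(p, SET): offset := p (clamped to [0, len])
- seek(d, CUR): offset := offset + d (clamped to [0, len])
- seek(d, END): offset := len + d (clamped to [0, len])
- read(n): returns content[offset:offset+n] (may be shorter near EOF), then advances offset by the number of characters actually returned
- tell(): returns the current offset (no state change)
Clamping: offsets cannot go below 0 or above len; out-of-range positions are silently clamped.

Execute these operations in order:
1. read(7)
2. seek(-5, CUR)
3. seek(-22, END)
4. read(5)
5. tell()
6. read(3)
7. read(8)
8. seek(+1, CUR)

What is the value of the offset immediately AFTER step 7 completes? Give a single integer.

After 1 (read(7)): returned 'RHWVI6W', offset=7
After 2 (seek(-5, CUR)): offset=2
After 3 (seek(-22, END)): offset=4
After 4 (read(5)): returned 'I6WMR', offset=9
After 5 (tell()): offset=9
After 6 (read(3)): returned 'NSV', offset=12
After 7 (read(8)): returned 'KJO7ELH9', offset=20

Answer: 20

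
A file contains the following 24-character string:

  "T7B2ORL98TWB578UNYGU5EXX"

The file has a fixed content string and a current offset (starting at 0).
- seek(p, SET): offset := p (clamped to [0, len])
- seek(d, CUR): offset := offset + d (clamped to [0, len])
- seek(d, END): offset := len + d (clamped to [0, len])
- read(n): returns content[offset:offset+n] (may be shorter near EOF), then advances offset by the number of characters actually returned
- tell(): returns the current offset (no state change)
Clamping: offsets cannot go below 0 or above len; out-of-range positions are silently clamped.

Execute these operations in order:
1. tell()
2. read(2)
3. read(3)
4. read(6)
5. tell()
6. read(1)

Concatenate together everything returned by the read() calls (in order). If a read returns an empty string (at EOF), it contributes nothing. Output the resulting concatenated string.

After 1 (tell()): offset=0
After 2 (read(2)): returned 'T7', offset=2
After 3 (read(3)): returned 'B2O', offset=5
After 4 (read(6)): returned 'RL98TW', offset=11
After 5 (tell()): offset=11
After 6 (read(1)): returned 'B', offset=12

Answer: T7B2ORL98TWB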